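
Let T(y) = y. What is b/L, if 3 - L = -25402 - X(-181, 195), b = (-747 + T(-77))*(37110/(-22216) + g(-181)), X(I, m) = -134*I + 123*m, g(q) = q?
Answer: 12293977/6014982 ≈ 2.0439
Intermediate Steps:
b = 417995218/2777 (b = (-747 - 77)*(37110/(-22216) - 181) = -824*(37110*(-1/22216) - 181) = -824*(-18555/11108 - 181) = -824*(-2029103/11108) = 417995218/2777 ≈ 1.5052e+5)
L = 73644 (L = 3 - (-25402 - (-134*(-181) + 123*195)) = 3 - (-25402 - (24254 + 23985)) = 3 - (-25402 - 1*48239) = 3 - (-25402 - 48239) = 3 - 1*(-73641) = 3 + 73641 = 73644)
b/L = (417995218/2777)/73644 = (417995218/2777)*(1/73644) = 12293977/6014982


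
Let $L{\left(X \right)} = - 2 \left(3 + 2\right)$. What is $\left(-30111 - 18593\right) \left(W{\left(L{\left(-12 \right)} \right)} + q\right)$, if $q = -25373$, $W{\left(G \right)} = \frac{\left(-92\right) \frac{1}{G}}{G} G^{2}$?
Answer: $1240247360$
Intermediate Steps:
$L{\left(X \right)} = -10$ ($L{\left(X \right)} = \left(-2\right) 5 = -10$)
$W{\left(G \right)} = -92$ ($W{\left(G \right)} = - \frac{92}{G^{2}} G^{2} = -92$)
$\left(-30111 - 18593\right) \left(W{\left(L{\left(-12 \right)} \right)} + q\right) = \left(-30111 - 18593\right) \left(-92 - 25373\right) = \left(-48704\right) \left(-25465\right) = 1240247360$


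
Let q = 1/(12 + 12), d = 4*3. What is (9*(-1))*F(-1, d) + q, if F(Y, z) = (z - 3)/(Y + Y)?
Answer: 973/24 ≈ 40.542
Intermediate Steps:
d = 12
q = 1/24 ≈ 0.041667
F(Y, z) = (-3 + z)/(2*Y) (F(Y, z) = (-3 + z)/((2*Y)) = (-3 + z)*(1/(2*Y)) = (-3 + z)/(2*Y))
(9*(-1))*F(-1, d) + q = (9*(-1))*((½)*(-3 + 12)/(-1)) + 1/24 = -9*(-1)*9/2 + 1/24 = -9*(-9/2) + 1/24 = 81/2 + 1/24 = 973/24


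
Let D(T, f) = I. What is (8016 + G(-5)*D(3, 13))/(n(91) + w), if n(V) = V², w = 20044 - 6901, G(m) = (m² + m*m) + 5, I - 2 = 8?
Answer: 4283/10712 ≈ 0.39983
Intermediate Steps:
I = 10 (I = 2 + 8 = 10)
D(T, f) = 10
G(m) = 5 + 2*m² (G(m) = (m² + m²) + 5 = 2*m² + 5 = 5 + 2*m²)
w = 13143
(8016 + G(-5)*D(3, 13))/(n(91) + w) = (8016 + (5 + 2*(-5)²)*10)/(91² + 13143) = (8016 + (5 + 2*25)*10)/(8281 + 13143) = (8016 + (5 + 50)*10)/21424 = (8016 + 55*10)*(1/21424) = (8016 + 550)*(1/21424) = 8566*(1/21424) = 4283/10712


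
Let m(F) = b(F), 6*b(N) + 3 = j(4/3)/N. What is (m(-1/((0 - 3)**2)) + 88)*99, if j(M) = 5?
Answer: 7920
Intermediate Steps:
b(N) = -1/2 + 5/(6*N) (b(N) = -1/2 + (5/N)/6 = -1/2 + 5/(6*N))
m(F) = (5 - 3*F)/(6*F)
(m(-1/((0 - 3)**2)) + 88)*99 = ((5 - (-3)/((0 - 3)**2))/(6*((-1/((0 - 3)**2)))) + 88)*99 = ((5 - (-3)/((-3)**2))/(6*((-1/((-3)**2)))) + 88)*99 = ((5 - (-3)/9)/(6*((-1/9))) + 88)*99 = ((5 - (-3)/9)/(6*((-1*1/9))) + 88)*99 = ((5 - 3*(-1/9))/(6*(-1/9)) + 88)*99 = ((1/6)*(-9)*(5 + 1/3) + 88)*99 = ((1/6)*(-9)*(16/3) + 88)*99 = (-8 + 88)*99 = 80*99 = 7920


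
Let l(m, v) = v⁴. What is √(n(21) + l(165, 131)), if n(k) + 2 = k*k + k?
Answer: √294500381 ≈ 17161.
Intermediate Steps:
n(k) = -2 + k + k² (n(k) = -2 + (k*k + k) = -2 + (k² + k) = -2 + (k + k²) = -2 + k + k²)
√(n(21) + l(165, 131)) = √((-2 + 21 + 21²) + 131⁴) = √((-2 + 21 + 441) + 294499921) = √(460 + 294499921) = √294500381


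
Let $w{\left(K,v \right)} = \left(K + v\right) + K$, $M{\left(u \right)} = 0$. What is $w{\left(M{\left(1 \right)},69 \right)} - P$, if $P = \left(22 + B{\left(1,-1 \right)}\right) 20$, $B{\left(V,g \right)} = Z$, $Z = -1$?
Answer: $-351$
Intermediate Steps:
$B{\left(V,g \right)} = -1$
$P = 420$ ($P = \left(22 - 1\right) 20 = 21 \cdot 20 = 420$)
$w{\left(K,v \right)} = v + 2 K$
$w{\left(M{\left(1 \right)},69 \right)} - P = \left(69 + 2 \cdot 0\right) - 420 = \left(69 + 0\right) - 420 = 69 - 420 = -351$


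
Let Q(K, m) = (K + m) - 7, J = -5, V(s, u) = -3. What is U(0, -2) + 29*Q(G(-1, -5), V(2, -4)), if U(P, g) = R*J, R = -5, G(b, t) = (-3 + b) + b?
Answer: -410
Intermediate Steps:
G(b, t) = -3 + 2*b
Q(K, m) = -7 + K + m
U(P, g) = 25 (U(P, g) = -5*(-5) = 25)
U(0, -2) + 29*Q(G(-1, -5), V(2, -4)) = 25 + 29*(-7 + (-3 + 2*(-1)) - 3) = 25 + 29*(-7 + (-3 - 2) - 3) = 25 + 29*(-7 - 5 - 3) = 25 + 29*(-15) = 25 - 435 = -410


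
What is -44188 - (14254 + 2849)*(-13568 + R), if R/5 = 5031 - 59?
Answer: -193171264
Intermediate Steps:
R = 24860 (R = 5*(5031 - 59) = 5*4972 = 24860)
-44188 - (14254 + 2849)*(-13568 + R) = -44188 - (14254 + 2849)*(-13568 + 24860) = -44188 - 17103*11292 = -44188 - 1*193127076 = -44188 - 193127076 = -193171264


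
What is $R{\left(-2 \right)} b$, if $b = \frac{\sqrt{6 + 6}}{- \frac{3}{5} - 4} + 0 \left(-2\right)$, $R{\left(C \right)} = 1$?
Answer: $- \frac{10 \sqrt{3}}{23} \approx -0.75307$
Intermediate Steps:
$b = - \frac{10 \sqrt{3}}{23}$ ($b = \frac{\sqrt{12}}{\left(-3\right) \frac{1}{5} - 4} + 0 = \frac{2 \sqrt{3}}{- \frac{3}{5} - 4} + 0 = \frac{2 \sqrt{3}}{- \frac{23}{5}} + 0 = 2 \sqrt{3} \left(- \frac{5}{23}\right) + 0 = - \frac{10 \sqrt{3}}{23} + 0 = - \frac{10 \sqrt{3}}{23} \approx -0.75307$)
$R{\left(-2 \right)} b = 1 \left(- \frac{10 \sqrt{3}}{23}\right) = - \frac{10 \sqrt{3}}{23}$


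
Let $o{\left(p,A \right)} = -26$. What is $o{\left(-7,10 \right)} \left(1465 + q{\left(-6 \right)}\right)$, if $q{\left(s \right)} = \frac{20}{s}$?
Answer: $- \frac{114010}{3} \approx -38003.0$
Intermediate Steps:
$o{\left(-7,10 \right)} \left(1465 + q{\left(-6 \right)}\right) = - 26 \left(1465 + \frac{20}{-6}\right) = - 26 \left(1465 + 20 \left(- \frac{1}{6}\right)\right) = - 26 \left(1465 - \frac{10}{3}\right) = \left(-26\right) \frac{4385}{3} = - \frac{114010}{3}$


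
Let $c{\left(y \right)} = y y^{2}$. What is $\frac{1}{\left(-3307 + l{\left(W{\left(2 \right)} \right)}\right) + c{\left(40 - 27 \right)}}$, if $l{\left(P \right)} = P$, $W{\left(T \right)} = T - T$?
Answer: $- \frac{1}{1110} \approx -0.0009009$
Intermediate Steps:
$W{\left(T \right)} = 0$
$c{\left(y \right)} = y^{3}$
$\frac{1}{\left(-3307 + l{\left(W{\left(2 \right)} \right)}\right) + c{\left(40 - 27 \right)}} = \frac{1}{\left(-3307 + 0\right) + \left(40 - 27\right)^{3}} = \frac{1}{-3307 + \left(40 - 27\right)^{3}} = \frac{1}{-3307 + 13^{3}} = \frac{1}{-3307 + 2197} = \frac{1}{-1110} = - \frac{1}{1110}$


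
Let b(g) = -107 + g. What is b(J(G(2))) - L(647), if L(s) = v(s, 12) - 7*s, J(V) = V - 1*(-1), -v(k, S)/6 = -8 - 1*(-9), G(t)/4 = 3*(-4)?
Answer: 4381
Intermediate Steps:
G(t) = -48 (G(t) = 4*(3*(-4)) = 4*(-12) = -48)
v(k, S) = -6 (v(k, S) = -6*(-8 - 1*(-9)) = -6*(-8 + 9) = -6*1 = -6)
J(V) = 1 + V (J(V) = V + 1 = 1 + V)
L(s) = -6 - 7*s
b(J(G(2))) - L(647) = (-107 + (1 - 48)) - (-6 - 7*647) = (-107 - 47) - (-6 - 4529) = -154 - 1*(-4535) = -154 + 4535 = 4381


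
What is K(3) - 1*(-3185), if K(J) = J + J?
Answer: 3191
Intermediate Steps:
K(J) = 2*J
K(3) - 1*(-3185) = 2*3 - 1*(-3185) = 6 + 3185 = 3191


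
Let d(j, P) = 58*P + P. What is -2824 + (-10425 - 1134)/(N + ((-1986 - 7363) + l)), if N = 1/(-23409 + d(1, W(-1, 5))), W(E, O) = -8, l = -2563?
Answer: -267689525091/94823491 ≈ -2823.0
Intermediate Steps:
d(j, P) = 59*P
N = -1/23881 (N = 1/(-23409 + 59*(-8)) = 1/(-23409 - 472) = 1/(-23881) = -1/23881 ≈ -4.1874e-5)
-2824 + (-10425 - 1134)/(N + ((-1986 - 7363) + l)) = -2824 + (-10425 - 1134)/(-1/23881 + ((-1986 - 7363) - 2563)) = -2824 - 11559/(-1/23881 + (-9349 - 2563)) = -2824 - 11559/(-1/23881 - 11912) = -2824 - 11559/(-284470473/23881) = -2824 - 11559*(-23881/284470473) = -2824 + 92013493/94823491 = -267689525091/94823491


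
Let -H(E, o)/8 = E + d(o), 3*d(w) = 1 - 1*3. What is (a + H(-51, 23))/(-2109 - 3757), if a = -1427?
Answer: 3041/17598 ≈ 0.17280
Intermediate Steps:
d(w) = -2/3 (d(w) = (1 - 1*3)/3 = (1 - 3)/3 = (1/3)*(-2) = -2/3)
H(E, o) = 16/3 - 8*E (H(E, o) = -8*(E - 2/3) = -8*(-2/3 + E) = 16/3 - 8*E)
(a + H(-51, 23))/(-2109 - 3757) = (-1427 + (16/3 - 8*(-51)))/(-2109 - 3757) = (-1427 + (16/3 + 408))/(-5866) = (-1427 + 1240/3)*(-1/5866) = -3041/3*(-1/5866) = 3041/17598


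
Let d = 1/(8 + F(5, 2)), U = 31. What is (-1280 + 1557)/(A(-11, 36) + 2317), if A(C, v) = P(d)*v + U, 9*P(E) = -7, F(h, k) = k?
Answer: 277/2320 ≈ 0.11940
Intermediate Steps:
d = ⅒ (d = 1/(8 + 2) = 1/10 = ⅒ ≈ 0.10000)
P(E) = -7/9 (P(E) = (⅑)*(-7) = -7/9)
A(C, v) = 31 - 7*v/9 (A(C, v) = -7*v/9 + 31 = 31 - 7*v/9)
(-1280 + 1557)/(A(-11, 36) + 2317) = (-1280 + 1557)/((31 - 7/9*36) + 2317) = 277/((31 - 28) + 2317) = 277/(3 + 2317) = 277/2320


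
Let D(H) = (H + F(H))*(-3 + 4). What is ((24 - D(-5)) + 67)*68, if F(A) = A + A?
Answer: 7208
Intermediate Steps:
F(A) = 2*A
D(H) = 3*H (D(H) = (H + 2*H)*(-3 + 4) = (3*H)*1 = 3*H)
((24 - D(-5)) + 67)*68 = ((24 - 3*(-5)) + 67)*68 = ((24 - 1*(-15)) + 67)*68 = ((24 + 15) + 67)*68 = (39 + 67)*68 = 106*68 = 7208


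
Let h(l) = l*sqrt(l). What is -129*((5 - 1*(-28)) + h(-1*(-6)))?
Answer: -4257 - 774*sqrt(6) ≈ -6152.9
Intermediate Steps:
h(l) = l**(3/2)
-129*((5 - 1*(-28)) + h(-1*(-6))) = -129*((5 - 1*(-28)) + (-1*(-6))**(3/2)) = -129*((5 + 28) + 6**(3/2)) = -129*(33 + 6*sqrt(6)) = -4257 - 774*sqrt(6)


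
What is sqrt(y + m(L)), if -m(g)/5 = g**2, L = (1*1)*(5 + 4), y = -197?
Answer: I*sqrt(602) ≈ 24.536*I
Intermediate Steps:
L = 9 (L = 1*9 = 9)
m(g) = -5*g**2
sqrt(y + m(L)) = sqrt(-197 - 5*9**2) = sqrt(-197 - 5*81) = sqrt(-197 - 405) = sqrt(-602) = I*sqrt(602)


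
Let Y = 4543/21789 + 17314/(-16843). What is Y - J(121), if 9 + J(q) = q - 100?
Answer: -4704642521/366992127 ≈ -12.819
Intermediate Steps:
Y = -300736997/366992127 (Y = 4543*(1/21789) + 17314*(-1/16843) = 4543/21789 - 17314/16843 = -300736997/366992127 ≈ -0.81946)
J(q) = -109 + q (J(q) = -9 + (q - 100) = -9 + (-100 + q) = -109 + q)
Y - J(121) = -300736997/366992127 - (-109 + 121) = -300736997/366992127 - 1*12 = -300736997/366992127 - 12 = -4704642521/366992127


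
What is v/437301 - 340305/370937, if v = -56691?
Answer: -2695944544/2574779699 ≈ -1.0471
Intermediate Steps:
v/437301 - 340305/370937 = -56691/437301 - 340305/370937 = -56691*1/437301 - 340305*1/370937 = -6299/48589 - 48615/52991 = -2695944544/2574779699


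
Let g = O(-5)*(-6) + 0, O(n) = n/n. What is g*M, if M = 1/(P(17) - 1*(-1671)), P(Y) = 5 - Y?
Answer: -2/553 ≈ -0.0036166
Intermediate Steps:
O(n) = 1
g = -6 (g = 1*(-6) + 0 = -6 + 0 = -6)
M = 1/1659 (M = 1/((5 - 1*17) - 1*(-1671)) = 1/((5 - 17) + 1671) = 1/(-12 + 1671) = 1/1659 ≈ 0.00060277)
g*M = -6*1/1659 = -2/553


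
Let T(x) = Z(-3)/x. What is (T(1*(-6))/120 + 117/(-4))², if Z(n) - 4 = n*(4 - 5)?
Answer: 443818489/518400 ≈ 856.13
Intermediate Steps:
Z(n) = 4 - n (Z(n) = 4 + n*(4 - 5) = 4 + n*(-1) = 4 - n)
T(x) = 7/x (T(x) = (4 - 1*(-3))/x = (4 + 3)/x = 7/x)
(T(1*(-6))/120 + 117/(-4))² = ((7/((1*(-6))))/120 + 117/(-4))² = ((7/(-6))*(1/120) + 117*(-¼))² = ((7*(-⅙))*(1/120) - 117/4)² = (-7/6*1/120 - 117/4)² = (-7/720 - 117/4)² = (-21067/720)² = 443818489/518400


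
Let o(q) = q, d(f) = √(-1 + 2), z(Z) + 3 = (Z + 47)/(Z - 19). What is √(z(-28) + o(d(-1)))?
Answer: I*√5311/47 ≈ 1.5506*I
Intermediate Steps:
z(Z) = -3 + (47 + Z)/(-19 + Z) (z(Z) = -3 + (Z + 47)/(Z - 19) = -3 + (47 + Z)/(-19 + Z))
d(f) = 1 (d(f) = √1 = 1)
√(z(-28) + o(d(-1))) = √(2*(52 - 1*(-28))/(-19 - 28) + 1) = √(2*(52 + 28)/(-47) + 1) = √(2*(-1/47)*80 + 1) = √(-160/47 + 1) = √(-113/47) = I*√5311/47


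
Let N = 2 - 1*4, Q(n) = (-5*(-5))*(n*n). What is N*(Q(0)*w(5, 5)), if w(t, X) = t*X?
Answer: 0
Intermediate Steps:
w(t, X) = X*t
Q(n) = 25*n²
N = -2 (N = 2 - 4 = -2)
N*(Q(0)*w(5, 5)) = -2*25*0²*5*5 = -2*25*0*25 = -0*25 = -2*0 = 0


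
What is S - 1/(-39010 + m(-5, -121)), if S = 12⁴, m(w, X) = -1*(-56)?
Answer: 807750145/38954 ≈ 20736.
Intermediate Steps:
m(w, X) = 56
S = 20736
S - 1/(-39010 + m(-5, -121)) = 20736 - 1/(-39010 + 56) = 20736 - 1/(-38954) = 20736 - 1*(-1/38954) = 20736 + 1/38954 = 807750145/38954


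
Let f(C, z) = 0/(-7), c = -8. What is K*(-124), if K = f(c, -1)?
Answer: 0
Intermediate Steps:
f(C, z) = 0 (f(C, z) = 0*(-⅐) = 0)
K = 0
K*(-124) = 0*(-124) = 0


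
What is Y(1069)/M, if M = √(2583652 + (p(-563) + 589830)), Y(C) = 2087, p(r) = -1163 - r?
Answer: 2087*√3172882/3172882 ≈ 1.1716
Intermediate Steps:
M = √3172882 (M = √(2583652 + ((-1163 - 1*(-563)) + 589830)) = √(2583652 + ((-1163 + 563) + 589830)) = √(2583652 + (-600 + 589830)) = √(2583652 + 589230) = √3172882 ≈ 1781.3)
Y(1069)/M = 2087/(√3172882) = 2087*(√3172882/3172882) = 2087*√3172882/3172882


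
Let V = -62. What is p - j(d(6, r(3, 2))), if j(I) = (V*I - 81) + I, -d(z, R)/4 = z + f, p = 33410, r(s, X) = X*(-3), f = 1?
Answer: 31783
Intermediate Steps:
r(s, X) = -3*X
d(z, R) = -4 - 4*z (d(z, R) = -4*(z + 1) = -4*(1 + z) = -4 - 4*z)
j(I) = -81 - 61*I (j(I) = (-62*I - 81) + I = (-81 - 62*I) + I = -81 - 61*I)
p - j(d(6, r(3, 2))) = 33410 - (-81 - 61*(-4 - 4*6)) = 33410 - (-81 - 61*(-4 - 24)) = 33410 - (-81 - 61*(-28)) = 33410 - (-81 + 1708) = 33410 - 1*1627 = 33410 - 1627 = 31783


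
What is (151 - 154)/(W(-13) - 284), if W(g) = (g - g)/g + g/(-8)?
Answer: 8/753 ≈ 0.010624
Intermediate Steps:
W(g) = -g/8 (W(g) = 0/g + g*(-⅛) = 0 - g/8 = -g/8)
(151 - 154)/(W(-13) - 284) = (151 - 154)/(-⅛*(-13) - 284) = -3/(13/8 - 284) = -3/(-2259/8) = -3*(-8/2259) = 8/753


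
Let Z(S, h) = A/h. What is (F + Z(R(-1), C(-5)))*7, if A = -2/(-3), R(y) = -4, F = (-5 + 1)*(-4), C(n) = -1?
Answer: 322/3 ≈ 107.33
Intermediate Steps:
F = 16 (F = -4*(-4) = 16)
A = ⅔ (A = -2*(-⅓) = ⅔ ≈ 0.66667)
Z(S, h) = 2/(3*h)
(F + Z(R(-1), C(-5)))*7 = (16 + (⅔)/(-1))*7 = (16 + (⅔)*(-1))*7 = (16 - ⅔)*7 = (46/3)*7 = 322/3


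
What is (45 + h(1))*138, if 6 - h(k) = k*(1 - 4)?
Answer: 7452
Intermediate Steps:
h(k) = 6 + 3*k (h(k) = 6 - k*(1 - 4) = 6 - k*(-3) = 6 - (-3)*k = 6 + 3*k)
(45 + h(1))*138 = (45 + (6 + 3*1))*138 = (45 + (6 + 3))*138 = (45 + 9)*138 = 54*138 = 7452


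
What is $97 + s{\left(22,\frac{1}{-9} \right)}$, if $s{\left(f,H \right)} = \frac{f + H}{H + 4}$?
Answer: $\frac{3592}{35} \approx 102.63$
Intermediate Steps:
$s{\left(f,H \right)} = \frac{H + f}{4 + H}$
$97 + s{\left(22,\frac{1}{-9} \right)} = 97 + \frac{\frac{1}{-9} + 22}{4 + \frac{1}{-9}} = 97 + \frac{- \frac{1}{9} + 22}{4 - \frac{1}{9}} = 97 + \frac{1}{\frac{35}{9}} \cdot \frac{197}{9} = 97 + \frac{9}{35} \cdot \frac{197}{9} = 97 + \frac{197}{35} = \frac{3592}{35}$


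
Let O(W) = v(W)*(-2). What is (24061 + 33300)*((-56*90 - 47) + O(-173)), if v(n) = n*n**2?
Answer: 593706254267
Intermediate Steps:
v(n) = n**3
O(W) = -2*W**3 (O(W) = W**3*(-2) = -2*W**3)
(24061 + 33300)*((-56*90 - 47) + O(-173)) = (24061 + 33300)*((-56*90 - 47) - 2*(-173)**3) = 57361*((-5040 - 47) - 2*(-5177717)) = 57361*(-5087 + 10355434) = 57361*10350347 = 593706254267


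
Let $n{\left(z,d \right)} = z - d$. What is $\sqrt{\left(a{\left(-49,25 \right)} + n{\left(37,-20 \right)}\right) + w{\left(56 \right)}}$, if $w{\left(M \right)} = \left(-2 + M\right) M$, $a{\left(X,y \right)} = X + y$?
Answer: $\sqrt{3057} \approx 55.29$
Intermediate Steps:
$w{\left(M \right)} = M \left(-2 + M\right)$
$\sqrt{\left(a{\left(-49,25 \right)} + n{\left(37,-20 \right)}\right) + w{\left(56 \right)}} = \sqrt{\left(\left(-49 + 25\right) + \left(37 - -20\right)\right) + 56 \left(-2 + 56\right)} = \sqrt{\left(-24 + \left(37 + 20\right)\right) + 56 \cdot 54} = \sqrt{\left(-24 + 57\right) + 3024} = \sqrt{33 + 3024} = \sqrt{3057}$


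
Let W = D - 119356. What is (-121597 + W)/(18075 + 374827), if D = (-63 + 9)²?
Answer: -238037/392902 ≈ -0.60584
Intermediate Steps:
D = 2916 (D = (-54)² = 2916)
W = -116440 (W = 2916 - 119356 = -116440)
(-121597 + W)/(18075 + 374827) = (-121597 - 116440)/(18075 + 374827) = -238037/392902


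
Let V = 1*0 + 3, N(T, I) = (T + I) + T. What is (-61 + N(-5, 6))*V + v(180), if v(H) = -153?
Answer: -348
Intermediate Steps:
N(T, I) = I + 2*T (N(T, I) = (I + T) + T = I + 2*T)
V = 3 (V = 0 + 3 = 3)
(-61 + N(-5, 6))*V + v(180) = (-61 + (6 + 2*(-5)))*3 - 153 = (-61 + (6 - 10))*3 - 153 = (-61 - 4)*3 - 153 = -65*3 - 153 = -195 - 153 = -348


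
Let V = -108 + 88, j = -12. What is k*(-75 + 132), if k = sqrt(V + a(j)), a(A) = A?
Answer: 228*I*sqrt(2) ≈ 322.44*I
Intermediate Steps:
V = -20
k = 4*I*sqrt(2) (k = sqrt(-20 - 12) = sqrt(-32) = 4*I*sqrt(2) ≈ 5.6569*I)
k*(-75 + 132) = (4*I*sqrt(2))*(-75 + 132) = (4*I*sqrt(2))*57 = 228*I*sqrt(2)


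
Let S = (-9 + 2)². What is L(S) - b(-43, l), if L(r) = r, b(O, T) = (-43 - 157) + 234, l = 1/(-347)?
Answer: 15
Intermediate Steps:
l = -1/347 ≈ -0.0028818
b(O, T) = 34 (b(O, T) = -200 + 234 = 34)
S = 49 (S = (-7)² = 49)
L(S) - b(-43, l) = 49 - 1*34 = 49 - 34 = 15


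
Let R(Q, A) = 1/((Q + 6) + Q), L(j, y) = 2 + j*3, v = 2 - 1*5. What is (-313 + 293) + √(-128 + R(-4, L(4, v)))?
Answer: -20 + I*√514/2 ≈ -20.0 + 11.336*I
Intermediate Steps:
v = -3 (v = 2 - 5 = -3)
L(j, y) = 2 + 3*j
R(Q, A) = 1/(6 + 2*Q) (R(Q, A) = 1/((6 + Q) + Q) = 1/(6 + 2*Q))
(-313 + 293) + √(-128 + R(-4, L(4, v))) = (-313 + 293) + √(-128 + 1/(2*(3 - 4))) = -20 + √(-128 + (½)/(-1)) = -20 + √(-128 + (½)*(-1)) = -20 + √(-128 - ½) = -20 + √(-257/2) = -20 + I*√514/2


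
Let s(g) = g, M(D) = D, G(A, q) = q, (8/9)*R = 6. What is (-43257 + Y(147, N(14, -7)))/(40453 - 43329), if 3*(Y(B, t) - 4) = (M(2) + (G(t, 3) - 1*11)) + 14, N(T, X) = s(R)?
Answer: 129751/8628 ≈ 15.038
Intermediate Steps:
R = 27/4 (R = (9/8)*6 = 27/4 ≈ 6.7500)
N(T, X) = 27/4
Y(B, t) = 20/3 (Y(B, t) = 4 + ((2 + (3 - 1*11)) + 14)/3 = 4 + ((2 + (3 - 11)) + 14)/3 = 4 + ((2 - 8) + 14)/3 = 4 + (-6 + 14)/3 = 4 + (1/3)*8 = 4 + 8/3 = 20/3)
(-43257 + Y(147, N(14, -7)))/(40453 - 43329) = (-43257 + 20/3)/(40453 - 43329) = -129751/3/(-2876) = -129751/3*(-1/2876) = 129751/8628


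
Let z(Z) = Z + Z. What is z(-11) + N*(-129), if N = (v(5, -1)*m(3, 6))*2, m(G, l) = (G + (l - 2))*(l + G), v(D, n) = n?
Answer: 16232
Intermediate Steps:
m(G, l) = (G + l)*(-2 + G + l) (m(G, l) = (G + (-2 + l))*(G + l) = (-2 + G + l)*(G + l) = (G + l)*(-2 + G + l))
z(Z) = 2*Z
N = -126 (N = -(3² + 6² - 2*3 - 2*6 + 2*3*6)*2 = -(9 + 36 - 6 - 12 + 36)*2 = -1*63*2 = -63*2 = -126)
z(-11) + N*(-129) = 2*(-11) - 126*(-129) = -22 + 16254 = 16232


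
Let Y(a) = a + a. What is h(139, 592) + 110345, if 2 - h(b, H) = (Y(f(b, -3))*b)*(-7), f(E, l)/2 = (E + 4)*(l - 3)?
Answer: -3228989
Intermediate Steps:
f(E, l) = 2*(-3 + l)*(4 + E) (f(E, l) = 2*((E + 4)*(l - 3)) = 2*((4 + E)*(-3 + l)) = 2*((-3 + l)*(4 + E)) = 2*(-3 + l)*(4 + E))
Y(a) = 2*a
h(b, H) = 2 + 7*b*(-96 - 24*b) (h(b, H) = 2 - (2*(-24 - 6*b + 8*(-3) + 2*b*(-3)))*b*(-7) = 2 - (2*(-24 - 6*b - 24 - 6*b))*b*(-7) = 2 - (2*(-48 - 12*b))*b*(-7) = 2 - (-96 - 24*b)*b*(-7) = 2 - b*(-96 - 24*b)*(-7) = 2 - (-7)*b*(-96 - 24*b) = 2 + 7*b*(-96 - 24*b))
h(139, 592) + 110345 = (2 - 168*139*(4 + 139)) + 110345 = (2 - 168*139*143) + 110345 = (2 - 3339336) + 110345 = -3339334 + 110345 = -3228989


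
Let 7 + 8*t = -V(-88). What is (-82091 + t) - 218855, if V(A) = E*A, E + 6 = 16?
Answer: -2406695/8 ≈ -3.0084e+5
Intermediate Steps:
E = 10 (E = -6 + 16 = 10)
V(A) = 10*A
t = 873/8 (t = -7/8 + (-10*(-88))/8 = -7/8 + (-1*(-880))/8 = -7/8 + (⅛)*880 = -7/8 + 110 = 873/8 ≈ 109.13)
(-82091 + t) - 218855 = (-82091 + 873/8) - 218855 = -655855/8 - 218855 = -2406695/8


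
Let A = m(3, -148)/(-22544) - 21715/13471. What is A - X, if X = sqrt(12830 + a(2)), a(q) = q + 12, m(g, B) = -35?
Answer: -489071475/303690224 - 26*sqrt(19) ≈ -114.94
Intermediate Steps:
a(q) = 12 + q
X = 26*sqrt(19) (X = sqrt(12830 + (12 + 2)) = sqrt(12830 + 14) = sqrt(12844) = 26*sqrt(19) ≈ 113.33)
A = -489071475/303690224 (A = -35/(-22544) - 21715/13471 = -35*(-1/22544) - 21715*1/13471 = 35/22544 - 21715/13471 = -489071475/303690224 ≈ -1.6104)
A - X = -489071475/303690224 - 26*sqrt(19)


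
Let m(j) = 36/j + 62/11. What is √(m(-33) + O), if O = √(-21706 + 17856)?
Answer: √(550 + 605*I*√154)/11 ≈ 5.7775 + 5.3698*I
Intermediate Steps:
m(j) = 62/11 + 36/j (m(j) = 36/j + 62*(1/11) = 36/j + 62/11 = 62/11 + 36/j)
O = 5*I*√154 (O = √(-3850) = 5*I*√154 ≈ 62.048*I)
√(m(-33) + O) = √((62/11 + 36/(-33)) + 5*I*√154) = √((62/11 + 36*(-1/33)) + 5*I*√154) = √((62/11 - 12/11) + 5*I*√154) = √(50/11 + 5*I*√154)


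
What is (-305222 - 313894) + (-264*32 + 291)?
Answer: -627273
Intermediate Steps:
(-305222 - 313894) + (-264*32 + 291) = -619116 + (-8448 + 291) = -619116 - 8157 = -627273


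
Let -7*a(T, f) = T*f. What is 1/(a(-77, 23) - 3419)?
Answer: -1/3166 ≈ -0.00031586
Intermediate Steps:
a(T, f) = -T*f/7
1/(a(-77, 23) - 3419) = 1/(-⅐*(-77)*23 - 3419) = 1/(253 - 3419) = 1/(-3166) = -1/3166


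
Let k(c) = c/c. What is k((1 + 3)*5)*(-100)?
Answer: -100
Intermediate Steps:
k(c) = 1
k((1 + 3)*5)*(-100) = 1*(-100) = -100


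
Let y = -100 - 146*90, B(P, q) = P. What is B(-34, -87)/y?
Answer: 17/6620 ≈ 0.0025680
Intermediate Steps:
y = -13240 (y = -100 - 13140 = -13240)
B(-34, -87)/y = -34/(-13240) = -34*(-1/13240) = 17/6620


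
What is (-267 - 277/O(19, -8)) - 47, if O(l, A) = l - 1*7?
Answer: -4045/12 ≈ -337.08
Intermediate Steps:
O(l, A) = -7 + l (O(l, A) = l - 7 = -7 + l)
(-267 - 277/O(19, -8)) - 47 = (-267 - 277/(-7 + 19)) - 47 = (-267 - 277/12) - 47 = -3481/12 - 47 = -4045/12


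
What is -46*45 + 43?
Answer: -2027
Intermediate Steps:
-46*45 + 43 = -2070 + 43 = -2027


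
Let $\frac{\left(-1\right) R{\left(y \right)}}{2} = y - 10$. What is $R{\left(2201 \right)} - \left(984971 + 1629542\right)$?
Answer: $-2618895$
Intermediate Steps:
$R{\left(y \right)} = 20 - 2 y$ ($R{\left(y \right)} = - 2 \left(y - 10\right) = - 2 \left(-10 + y\right) = 20 - 2 y$)
$R{\left(2201 \right)} - \left(984971 + 1629542\right) = \left(20 - 4402\right) - \left(984971 + 1629542\right) = \left(20 - 4402\right) - 2614513 = -4382 - 2614513 = -2618895$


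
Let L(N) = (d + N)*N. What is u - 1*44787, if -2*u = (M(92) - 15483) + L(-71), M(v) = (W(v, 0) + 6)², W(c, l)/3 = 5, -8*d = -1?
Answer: -636513/16 ≈ -39782.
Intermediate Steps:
d = ⅛ (d = -⅛*(-1) = ⅛ ≈ 0.12500)
W(c, l) = 15 (W(c, l) = 3*5 = 15)
M(v) = 441 (M(v) = (15 + 6)² = 21² = 441)
L(N) = N*(⅛ + N) (L(N) = (⅛ + N)*N = N*(⅛ + N))
u = 80079/16 (u = -((441 - 15483) - 71*(⅛ - 71))/2 = -(-15042 - 71*(-567/8))/2 = -(-15042 + 40257/8)/2 = -½*(-80079/8) = 80079/16 ≈ 5004.9)
u - 1*44787 = 80079/16 - 1*44787 = 80079/16 - 44787 = -636513/16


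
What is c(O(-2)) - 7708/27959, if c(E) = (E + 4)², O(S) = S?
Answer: 104128/27959 ≈ 3.7243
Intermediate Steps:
c(E) = (4 + E)²
c(O(-2)) - 7708/27959 = (4 - 2)² - 7708/27959 = 2² - 7708/27959 = 4 - 1*7708/27959 = 4 - 7708/27959 = 104128/27959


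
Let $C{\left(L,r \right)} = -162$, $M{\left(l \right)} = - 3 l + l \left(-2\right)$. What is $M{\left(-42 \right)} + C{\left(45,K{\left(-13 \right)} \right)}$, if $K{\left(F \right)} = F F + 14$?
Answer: $48$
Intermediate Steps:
$K{\left(F \right)} = 14 + F^{2}$ ($K{\left(F \right)} = F^{2} + 14 = 14 + F^{2}$)
$M{\left(l \right)} = - 5 l$ ($M{\left(l \right)} = - 3 l - 2 l = - 5 l$)
$M{\left(-42 \right)} + C{\left(45,K{\left(-13 \right)} \right)} = \left(-5\right) \left(-42\right) - 162 = 210 - 162 = 48$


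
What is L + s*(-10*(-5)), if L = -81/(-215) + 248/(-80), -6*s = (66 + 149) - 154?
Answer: -659263/1290 ≈ -511.06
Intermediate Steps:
s = -61/6 (s = -((66 + 149) - 154)/6 = -(215 - 154)/6 = -1/6*61 = -61/6 ≈ -10.167)
L = -1171/430 (L = -81*(-1/215) + 248*(-1/80) = 81/215 - 31/10 = -1171/430 ≈ -2.7233)
L + s*(-10*(-5)) = -1171/430 - (-305)*(-5)/3 = -1171/430 - 61/6*50 = -1171/430 - 1525/3 = -659263/1290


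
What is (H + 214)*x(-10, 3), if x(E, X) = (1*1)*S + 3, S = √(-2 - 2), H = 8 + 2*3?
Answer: 684 + 456*I ≈ 684.0 + 456.0*I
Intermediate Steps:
H = 14 (H = 8 + 6 = 14)
S = 2*I (S = √(-4) = 2*I ≈ 2.0*I)
x(E, X) = 3 + 2*I (x(E, X) = (1*1)*(2*I) + 3 = 1*(2*I) + 3 = 2*I + 3 = 3 + 2*I)
(H + 214)*x(-10, 3) = (14 + 214)*(3 + 2*I) = 228*(3 + 2*I) = 684 + 456*I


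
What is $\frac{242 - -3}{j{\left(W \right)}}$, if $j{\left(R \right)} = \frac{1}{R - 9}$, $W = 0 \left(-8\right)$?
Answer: $-2205$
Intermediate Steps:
$W = 0$
$j{\left(R \right)} = \frac{1}{-9 + R}$
$\frac{242 - -3}{j{\left(W \right)}} = \frac{242 - -3}{\frac{1}{-9 + 0}} = \frac{242 + 3}{\frac{1}{-9}} = \frac{245}{- \frac{1}{9}} = 245 \left(-9\right) = -2205$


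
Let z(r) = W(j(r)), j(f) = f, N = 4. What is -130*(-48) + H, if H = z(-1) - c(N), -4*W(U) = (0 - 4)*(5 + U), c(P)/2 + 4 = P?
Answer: 6244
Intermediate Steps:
c(P) = -8 + 2*P
W(U) = 5 + U (W(U) = -(0 - 4)*(5 + U)/4 = -(-1)*(5 + U) = -(-20 - 4*U)/4 = 5 + U)
z(r) = 5 + r
H = 4 (H = (5 - 1) - (-8 + 2*4) = 4 - (-8 + 8) = 4 - 0 = 4 - 1*0 = 4 + 0 = 4)
-130*(-48) + H = -130*(-48) + 4 = 6240 + 4 = 6244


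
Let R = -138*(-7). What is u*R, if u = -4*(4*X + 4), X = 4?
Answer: -77280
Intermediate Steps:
R = 966
u = -80 (u = -4*(4*4 + 4) = -4*(16 + 4) = -4*20 = -80)
u*R = -80*966 = -77280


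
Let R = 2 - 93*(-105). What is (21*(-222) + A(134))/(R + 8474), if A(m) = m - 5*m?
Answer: -5198/18241 ≈ -0.28496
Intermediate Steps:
A(m) = -4*m
R = 9767 (R = 2 + 9765 = 9767)
(21*(-222) + A(134))/(R + 8474) = (21*(-222) - 4*134)/(9767 + 8474) = (-4662 - 536)/18241 = -5198*1/18241 = -5198/18241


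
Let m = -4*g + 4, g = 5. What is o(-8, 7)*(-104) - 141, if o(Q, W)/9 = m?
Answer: 14835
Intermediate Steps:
m = -16 (m = -4*5 + 4 = -20 + 4 = -16)
o(Q, W) = -144 (o(Q, W) = 9*(-16) = -144)
o(-8, 7)*(-104) - 141 = -144*(-104) - 141 = 14976 - 141 = 14835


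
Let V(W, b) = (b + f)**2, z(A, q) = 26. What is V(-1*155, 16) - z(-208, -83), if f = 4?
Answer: 374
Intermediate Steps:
V(W, b) = (4 + b)**2 (V(W, b) = (b + 4)**2 = (4 + b)**2)
V(-1*155, 16) - z(-208, -83) = (4 + 16)**2 - 1*26 = 20**2 - 26 = 400 - 26 = 374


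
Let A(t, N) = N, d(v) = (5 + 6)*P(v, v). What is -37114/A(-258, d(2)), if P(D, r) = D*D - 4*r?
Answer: 1687/2 ≈ 843.50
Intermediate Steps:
P(D, r) = D² - 4*r
d(v) = -44*v + 11*v² (d(v) = (5 + 6)*(v² - 4*v) = 11*(v² - 4*v) = -44*v + 11*v²)
-37114/A(-258, d(2)) = -37114*1/(22*(-4 + 2)) = -37114/(11*2*(-2)) = -37114/(-44) = -37114*(-1/44) = 1687/2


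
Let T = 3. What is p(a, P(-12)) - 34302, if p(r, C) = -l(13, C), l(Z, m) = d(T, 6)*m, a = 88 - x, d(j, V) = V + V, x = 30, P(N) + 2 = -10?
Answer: -34158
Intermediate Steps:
P(N) = -12 (P(N) = -2 - 10 = -12)
d(j, V) = 2*V
a = 58 (a = 88 - 1*30 = 88 - 30 = 58)
l(Z, m) = 12*m (l(Z, m) = (2*6)*m = 12*m)
p(r, C) = -12*C
p(a, P(-12)) - 34302 = -12*(-12) - 34302 = 144 - 34302 = -34158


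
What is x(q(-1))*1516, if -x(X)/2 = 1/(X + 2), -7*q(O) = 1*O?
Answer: -21224/15 ≈ -1414.9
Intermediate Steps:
q(O) = -O/7
x(X) = -2/(2 + X) (x(X) = -2/(X + 2) = -2/(2 + X))
x(q(-1))*1516 = -2/(2 - 1/7*(-1))*1516 = -2/(2 + 1/7)*1516 = -2/15/7*1516 = -2*7/15*1516 = -14/15*1516 = -21224/15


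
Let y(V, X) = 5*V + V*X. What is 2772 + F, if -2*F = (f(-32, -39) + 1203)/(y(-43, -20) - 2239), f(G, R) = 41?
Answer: 2209595/797 ≈ 2772.4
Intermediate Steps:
F = 311/797 (F = -(41 + 1203)/(2*(-43*(5 - 20) - 2239)) = -622/(-43*(-15) - 2239) = -622/(645 - 2239) = -622/(-1594) = -622*(-1)/1594 = -½*(-622/797) = 311/797 ≈ 0.39021)
2772 + F = 2772 + 311/797 = 2209595/797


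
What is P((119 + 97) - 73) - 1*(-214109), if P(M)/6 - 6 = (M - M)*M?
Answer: 214145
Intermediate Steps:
P(M) = 36 (P(M) = 36 + 6*((M - M)*M) = 36 + 6*(0*M) = 36 + 6*0 = 36 + 0 = 36)
P((119 + 97) - 73) - 1*(-214109) = 36 - 1*(-214109) = 36 + 214109 = 214145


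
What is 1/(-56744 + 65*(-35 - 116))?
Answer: -1/66559 ≈ -1.5024e-5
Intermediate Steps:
1/(-56744 + 65*(-35 - 116)) = 1/(-56744 + 65*(-151)) = 1/(-56744 - 9815) = 1/(-66559) = -1/66559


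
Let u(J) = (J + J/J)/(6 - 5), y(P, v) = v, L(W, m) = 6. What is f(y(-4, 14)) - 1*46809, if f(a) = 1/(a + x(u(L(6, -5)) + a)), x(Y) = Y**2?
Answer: -21298094/455 ≈ -46809.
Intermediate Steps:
u(J) = 1 + J (u(J) = (J + 1)/1 = (1 + J)*1 = 1 + J)
f(a) = 1/(a + (7 + a)**2) (f(a) = 1/(a + ((1 + 6) + a)**2) = 1/(a + (7 + a)**2))
f(y(-4, 14)) - 1*46809 = 1/(14 + (7 + 14)**2) - 1*46809 = 1/(14 + 21**2) - 46809 = 1/(14 + 441) - 46809 = 1/455 - 46809 = -21298094/455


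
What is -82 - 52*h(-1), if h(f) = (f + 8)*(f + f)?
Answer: 646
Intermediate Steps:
h(f) = 2*f*(8 + f) (h(f) = (8 + f)*(2*f) = 2*f*(8 + f))
-82 - 52*h(-1) = -82 - 104*(-1)*(8 - 1) = -82 - 104*(-1)*7 = -82 - 52*(-14) = -82 + 728 = 646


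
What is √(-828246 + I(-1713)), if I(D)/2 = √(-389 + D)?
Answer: √(-828246 + 2*I*√2102) ≈ 0.05 + 910.08*I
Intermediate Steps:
I(D) = 2*√(-389 + D)
√(-828246 + I(-1713)) = √(-828246 + 2*√(-389 - 1713)) = √(-828246 + 2*√(-2102)) = √(-828246 + 2*(I*√2102)) = √(-828246 + 2*I*√2102)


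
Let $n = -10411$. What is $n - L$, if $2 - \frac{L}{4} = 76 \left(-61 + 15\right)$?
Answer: $-24403$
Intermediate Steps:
$L = 13992$ ($L = 8 - 4 \cdot 76 \left(-61 + 15\right) = 8 - 4 \cdot 76 \left(-46\right) = 8 - -13984 = 8 + 13984 = 13992$)
$n - L = -10411 - 13992 = -24403$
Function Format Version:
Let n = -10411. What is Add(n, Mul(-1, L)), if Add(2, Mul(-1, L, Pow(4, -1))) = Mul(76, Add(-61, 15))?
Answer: -24403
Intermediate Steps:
L = 13992 (L = Add(8, Mul(-4, Mul(76, Add(-61, 15)))) = Add(8, Mul(-4, Mul(76, -46))) = Add(8, Mul(-4, -3496)) = Add(8, 13984) = 13992)
Add(n, Mul(-1, L)) = Add(-10411, Mul(-1, 13992)) = Add(-10411, -13992) = -24403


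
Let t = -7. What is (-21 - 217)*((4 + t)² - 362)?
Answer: 84014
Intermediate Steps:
(-21 - 217)*((4 + t)² - 362) = (-21 - 217)*((4 - 7)² - 362) = -238*((-3)² - 362) = -238*(9 - 362) = -238*(-353) = 84014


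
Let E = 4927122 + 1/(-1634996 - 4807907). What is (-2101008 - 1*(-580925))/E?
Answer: -9793747320949/31744969115165 ≈ -0.30851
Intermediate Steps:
E = 31744969115165/6442903 (E = 4927122 + 1/(-6442903) = 4927122 - 1/6442903 = 31744969115165/6442903 ≈ 4.9271e+6)
(-2101008 - 1*(-580925))/E = (-2101008 - 1*(-580925))/(31744969115165/6442903) = (-2101008 + 580925)*(6442903/31744969115165) = -1520083*6442903/31744969115165 = -9793747320949/31744969115165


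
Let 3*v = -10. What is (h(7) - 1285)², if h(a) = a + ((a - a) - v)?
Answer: 14622976/9 ≈ 1.6248e+6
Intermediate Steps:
v = -10/3 (v = (⅓)*(-10) = -10/3 ≈ -3.3333)
h(a) = 10/3 + a (h(a) = a + ((a - a) - 1*(-10/3)) = a + (0 + 10/3) = a + 10/3 = 10/3 + a)
(h(7) - 1285)² = ((10/3 + 7) - 1285)² = (31/3 - 1285)² = (-3824/3)² = 14622976/9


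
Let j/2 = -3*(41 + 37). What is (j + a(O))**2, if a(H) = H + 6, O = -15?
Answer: 227529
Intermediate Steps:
j = -468 (j = 2*(-3*(41 + 37)) = 2*(-3*78) = 2*(-234) = -468)
a(H) = 6 + H
(j + a(O))**2 = (-468 + (6 - 15))**2 = (-468 - 9)**2 = (-477)**2 = 227529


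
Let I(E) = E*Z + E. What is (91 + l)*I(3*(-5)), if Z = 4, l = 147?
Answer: -17850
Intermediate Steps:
I(E) = 5*E (I(E) = E*4 + E = 4*E + E = 5*E)
(91 + l)*I(3*(-5)) = (91 + 147)*(5*(3*(-5))) = 238*(5*(-15)) = 238*(-75) = -17850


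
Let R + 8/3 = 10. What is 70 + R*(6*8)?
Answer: 422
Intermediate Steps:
R = 22/3 (R = -8/3 + 10 = 22/3 ≈ 7.3333)
70 + R*(6*8) = 70 + 22*(6*8)/3 = 70 + (22/3)*48 = 70 + 352 = 422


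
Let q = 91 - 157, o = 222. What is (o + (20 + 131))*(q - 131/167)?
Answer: -4160069/167 ≈ -24911.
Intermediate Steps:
q = -66
(o + (20 + 131))*(q - 131/167) = (222 + (20 + 131))*(-66 - 131/167) = (222 + 151)*(-66 - 131*1/167) = 373*(-66 - 131/167) = 373*(-11153/167) = -4160069/167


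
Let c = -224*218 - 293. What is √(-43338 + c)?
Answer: 7*I*√1887 ≈ 304.08*I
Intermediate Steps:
c = -49125 (c = -48832 - 293 = -49125)
√(-43338 + c) = √(-43338 - 49125) = √(-92463) = 7*I*√1887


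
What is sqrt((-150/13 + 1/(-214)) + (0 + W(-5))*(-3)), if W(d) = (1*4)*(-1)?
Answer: sqrt(3535922)/2782 ≈ 0.67592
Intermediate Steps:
W(d) = -4 (W(d) = 4*(-1) = -4)
sqrt((-150/13 + 1/(-214)) + (0 + W(-5))*(-3)) = sqrt((-150/13 + 1/(-214)) + (0 - 4)*(-3)) = sqrt((-150*1/13 + 1*(-1/214)) - 4*(-3)) = sqrt((-150/13 - 1/214) + 12) = sqrt(-32113/2782 + 12) = sqrt(1271/2782) = sqrt(3535922)/2782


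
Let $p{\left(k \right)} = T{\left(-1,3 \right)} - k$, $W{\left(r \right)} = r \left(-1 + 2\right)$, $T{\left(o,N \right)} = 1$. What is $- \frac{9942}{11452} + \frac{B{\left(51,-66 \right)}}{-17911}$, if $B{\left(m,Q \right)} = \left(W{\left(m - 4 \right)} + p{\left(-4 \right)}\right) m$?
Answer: $- \frac{104220933}{102558386} \approx -1.0162$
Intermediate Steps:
$W{\left(r \right)} = r$ ($W{\left(r \right)} = r 1 = r$)
$p{\left(k \right)} = 1 - k$
$B{\left(m,Q \right)} = m \left(1 + m\right)$ ($B{\left(m,Q \right)} = \left(\left(m - 4\right) + \left(1 - -4\right)\right) m = \left(\left(-4 + m\right) + \left(1 + 4\right)\right) m = \left(\left(-4 + m\right) + 5\right) m = \left(1 + m\right) m = m \left(1 + m\right)$)
$- \frac{9942}{11452} + \frac{B{\left(51,-66 \right)}}{-17911} = - \frac{9942}{11452} + \frac{51 \left(1 + 51\right)}{-17911} = \left(-9942\right) \frac{1}{11452} + 51 \cdot 52 \left(- \frac{1}{17911}\right) = - \frac{4971}{5726} + 2652 \left(- \frac{1}{17911}\right) = - \frac{4971}{5726} - \frac{2652}{17911} = - \frac{104220933}{102558386}$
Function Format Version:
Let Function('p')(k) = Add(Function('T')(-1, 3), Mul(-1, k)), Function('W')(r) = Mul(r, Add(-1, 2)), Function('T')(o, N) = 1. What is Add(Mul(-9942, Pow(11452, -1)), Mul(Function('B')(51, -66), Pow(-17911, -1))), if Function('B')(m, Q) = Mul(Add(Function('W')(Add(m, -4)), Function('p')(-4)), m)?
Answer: Rational(-104220933, 102558386) ≈ -1.0162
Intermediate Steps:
Function('W')(r) = r (Function('W')(r) = Mul(r, 1) = r)
Function('p')(k) = Add(1, Mul(-1, k))
Function('B')(m, Q) = Mul(m, Add(1, m)) (Function('B')(m, Q) = Mul(Add(Add(m, -4), Add(1, Mul(-1, -4))), m) = Mul(Add(Add(-4, m), Add(1, 4)), m) = Mul(Add(Add(-4, m), 5), m) = Mul(Add(1, m), m) = Mul(m, Add(1, m)))
Add(Mul(-9942, Pow(11452, -1)), Mul(Function('B')(51, -66), Pow(-17911, -1))) = Add(Mul(-9942, Pow(11452, -1)), Mul(Mul(51, Add(1, 51)), Pow(-17911, -1))) = Add(Mul(-9942, Rational(1, 11452)), Mul(Mul(51, 52), Rational(-1, 17911))) = Add(Rational(-4971, 5726), Mul(2652, Rational(-1, 17911))) = Add(Rational(-4971, 5726), Rational(-2652, 17911)) = Rational(-104220933, 102558386)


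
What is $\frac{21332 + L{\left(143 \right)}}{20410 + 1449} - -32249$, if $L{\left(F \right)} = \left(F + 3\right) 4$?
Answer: $\frac{704952807}{21859} \approx 32250.0$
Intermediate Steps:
$L{\left(F \right)} = 12 + 4 F$ ($L{\left(F \right)} = \left(3 + F\right) 4 = 12 + 4 F$)
$\frac{21332 + L{\left(143 \right)}}{20410 + 1449} - -32249 = \frac{21332 + \left(12 + 4 \cdot 143\right)}{20410 + 1449} - -32249 = \frac{21332 + \left(12 + 572\right)}{21859} + 32249 = \left(21332 + 584\right) \frac{1}{21859} + 32249 = 21916 \cdot \frac{1}{21859} + 32249 = \frac{21916}{21859} + 32249 = \frac{704952807}{21859}$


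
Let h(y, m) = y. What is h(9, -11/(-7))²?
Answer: 81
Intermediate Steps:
h(9, -11/(-7))² = 9² = 81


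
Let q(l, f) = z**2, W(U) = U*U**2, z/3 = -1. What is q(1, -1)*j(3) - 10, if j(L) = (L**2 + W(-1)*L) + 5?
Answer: 89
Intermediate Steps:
z = -3 (z = 3*(-1) = -3)
W(U) = U**3
q(l, f) = 9 (q(l, f) = (-3)**2 = 9)
j(L) = 5 + L**2 - L (j(L) = (L**2 + (-1)**3*L) + 5 = (L**2 - L) + 5 = 5 + L**2 - L)
q(1, -1)*j(3) - 10 = 9*(5 + 3**2 - 1*3) - 10 = 9*(5 + 9 - 3) - 10 = 9*11 - 10 = 99 - 10 = 89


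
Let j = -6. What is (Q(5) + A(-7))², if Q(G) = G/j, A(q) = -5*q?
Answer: 42025/36 ≈ 1167.4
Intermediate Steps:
Q(G) = -G/6 (Q(G) = G/(-6) = G*(-⅙) = -G/6)
(Q(5) + A(-7))² = (-⅙*5 - 5*(-7))² = (-⅚ + 35)² = (205/6)² = 42025/36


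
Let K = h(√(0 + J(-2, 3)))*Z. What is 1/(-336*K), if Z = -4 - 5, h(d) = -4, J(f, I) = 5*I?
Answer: -1/12096 ≈ -8.2672e-5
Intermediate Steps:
Z = -9
K = 36 (K = -4*(-9) = 36)
1/(-336*K) = 1/(-336*36) = 1/(-12096) = -1/12096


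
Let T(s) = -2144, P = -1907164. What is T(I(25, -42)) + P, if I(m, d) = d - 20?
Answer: -1909308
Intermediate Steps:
I(m, d) = -20 + d
T(I(25, -42)) + P = -2144 - 1907164 = -1909308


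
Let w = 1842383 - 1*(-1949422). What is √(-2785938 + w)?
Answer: 3*√111763 ≈ 1002.9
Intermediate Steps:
w = 3791805 (w = 1842383 + 1949422 = 3791805)
√(-2785938 + w) = √(-2785938 + 3791805) = √1005867 = 3*√111763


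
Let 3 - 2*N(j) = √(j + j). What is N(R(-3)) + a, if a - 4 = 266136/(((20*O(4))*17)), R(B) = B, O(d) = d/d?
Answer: 134003/170 - I*√6/2 ≈ 788.25 - 1.2247*I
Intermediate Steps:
O(d) = 1
N(j) = 3/2 - √2*√j/2 (N(j) = 3/2 - √(j + j)/2 = 3/2 - √2*√j/2)
a = 66874/85 (a = 4 + 266136/(((20*1)*17)) = 4 + 266136/((20*17)) = 4 + 266136/340 = 4 + 266136*(1/340) = 4 + 66534/85 = 66874/85 ≈ 786.75)
N(R(-3)) + a = (3/2 - √2*√(-3)/2) + 66874/85 = (3/2 - √2*I*√3/2) + 66874/85 = (3/2 - I*√6/2) + 66874/85 = 134003/170 - I*√6/2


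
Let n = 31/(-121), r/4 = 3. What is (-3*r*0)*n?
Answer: 0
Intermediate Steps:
r = 12 (r = 4*3 = 12)
n = -31/121 (n = 31*(-1/121) = -31/121 ≈ -0.25620)
(-3*r*0)*n = (-3*12*0)*(-31/121) = -36*0*(-31/121) = 0*(-31/121) = 0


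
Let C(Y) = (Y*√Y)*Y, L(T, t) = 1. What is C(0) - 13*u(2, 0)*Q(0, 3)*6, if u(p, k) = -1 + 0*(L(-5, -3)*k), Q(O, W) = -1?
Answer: -78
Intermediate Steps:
u(p, k) = -1 (u(p, k) = -1 + 0*(1*k) = -1 + 0*k = -1 + 0 = -1)
C(Y) = Y^(5/2) (C(Y) = Y^(3/2)*Y = Y^(5/2))
C(0) - 13*u(2, 0)*Q(0, 3)*6 = 0^(5/2) - 13*(-1*(-1))*6 = 0 - 13*6 = 0 - 78 = -78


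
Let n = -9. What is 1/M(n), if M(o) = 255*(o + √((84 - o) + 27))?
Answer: 1/1105 + 2*√30/9945 ≈ 0.0020065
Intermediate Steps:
M(o) = 255*o + 255*√(111 - o) (M(o) = 255*(o + √(111 - o)) = 255*o + 255*√(111 - o))
1/M(n) = 1/(255*(-9) + 255*√(111 - 1*(-9))) = 1/(-2295 + 255*√(111 + 9)) = 1/(-2295 + 255*√120) = 1/(-2295 + 255*(2*√30)) = 1/(-2295 + 510*√30)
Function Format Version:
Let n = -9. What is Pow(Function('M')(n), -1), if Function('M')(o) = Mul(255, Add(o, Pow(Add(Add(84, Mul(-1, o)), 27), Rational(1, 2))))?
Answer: Add(Rational(1, 1105), Mul(Rational(2, 9945), Pow(30, Rational(1, 2)))) ≈ 0.0020065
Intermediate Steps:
Function('M')(o) = Add(Mul(255, o), Mul(255, Pow(Add(111, Mul(-1, o)), Rational(1, 2)))) (Function('M')(o) = Mul(255, Add(o, Pow(Add(111, Mul(-1, o)), Rational(1, 2)))) = Add(Mul(255, o), Mul(255, Pow(Add(111, Mul(-1, o)), Rational(1, 2)))))
Pow(Function('M')(n), -1) = Pow(Add(Mul(255, -9), Mul(255, Pow(Add(111, Mul(-1, -9)), Rational(1, 2)))), -1) = Pow(Add(-2295, Mul(255, Pow(Add(111, 9), Rational(1, 2)))), -1) = Pow(Add(-2295, Mul(255, Pow(120, Rational(1, 2)))), -1) = Pow(Add(-2295, Mul(255, Mul(2, Pow(30, Rational(1, 2))))), -1) = Pow(Add(-2295, Mul(510, Pow(30, Rational(1, 2)))), -1)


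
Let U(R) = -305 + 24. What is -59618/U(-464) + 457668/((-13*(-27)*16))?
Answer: 12872761/43836 ≈ 293.66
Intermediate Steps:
U(R) = -281
-59618/U(-464) + 457668/((-13*(-27)*16)) = -59618/(-281) + 457668/((-13*(-27)*16)) = -59618*(-1/281) + 457668/((351*16)) = 59618/281 + 457668/5616 = 59618/281 + 457668*(1/5616) = 59618/281 + 12713/156 = 12872761/43836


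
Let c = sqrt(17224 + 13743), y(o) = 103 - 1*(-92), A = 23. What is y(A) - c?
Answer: 195 - sqrt(30967) ≈ 19.026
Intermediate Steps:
y(o) = 195 (y(o) = 103 + 92 = 195)
c = sqrt(30967) ≈ 175.97
y(A) - c = 195 - sqrt(30967)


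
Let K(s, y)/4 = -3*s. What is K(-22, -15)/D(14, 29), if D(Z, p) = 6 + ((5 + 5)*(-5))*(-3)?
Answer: 22/13 ≈ 1.6923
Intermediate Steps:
D(Z, p) = 156 (D(Z, p) = 6 + (10*(-5))*(-3) = 6 - 50*(-3) = 6 + 150 = 156)
K(s, y) = -12*s (K(s, y) = 4*(-3*s) = -12*s)
K(-22, -15)/D(14, 29) = -12*(-22)/156 = 264*(1/156) = 22/13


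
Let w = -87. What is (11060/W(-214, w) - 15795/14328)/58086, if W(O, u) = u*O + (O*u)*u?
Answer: -706905565/37015704525744 ≈ -1.9097e-5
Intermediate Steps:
W(O, u) = O*u + O*u**2
(11060/W(-214, w) - 15795/14328)/58086 = (11060/((-214*(-87)*(1 - 87))) - 15795/14328)/58086 = (11060/((-214*(-87)*(-86))) - 15795*1/14328)*(1/58086) = (11060/(-1601148) - 1755/1592)*(1/58086) = (11060*(-1/1601148) - 1755/1592)*(1/58086) = (-2765/400287 - 1755/1592)*(1/58086) = -706905565/637256904*1/58086 = -706905565/37015704525744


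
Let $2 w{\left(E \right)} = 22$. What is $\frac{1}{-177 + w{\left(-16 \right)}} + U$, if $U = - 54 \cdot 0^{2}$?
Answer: $- \frac{1}{166} \approx -0.0060241$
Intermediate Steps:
$w{\left(E \right)} = 11$ ($w{\left(E \right)} = \frac{1}{2} \cdot 22 = 11$)
$U = 0$ ($U = \left(-54\right) 0 = 0$)
$\frac{1}{-177 + w{\left(-16 \right)}} + U = \frac{1}{-177 + 11} + 0 = \frac{1}{-166} + 0 = - \frac{1}{166} + 0 = - \frac{1}{166}$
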